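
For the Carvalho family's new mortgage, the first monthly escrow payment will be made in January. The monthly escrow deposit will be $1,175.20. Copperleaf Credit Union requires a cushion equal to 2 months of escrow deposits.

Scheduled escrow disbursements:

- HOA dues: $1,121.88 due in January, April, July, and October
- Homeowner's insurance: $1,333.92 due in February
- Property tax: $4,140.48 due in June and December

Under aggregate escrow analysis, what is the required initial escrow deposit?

Cushion = 2 × $1,175.20 = $2,350.40
Trial balance (start $0, +$1,175.20 each month, − disbursements):
  Jan: +$1,175.20 − $1,121.88 → $53.32
  Feb: +$1,175.20 − $1,333.92 → -$105.40
  Mar: +$1,175.20 → $1,069.80
  Apr: +$1,175.20 − $1,121.88 → $1,123.12
  May: +$1,175.20 → $2,298.32
  Jun: +$1,175.20 − $4,140.48 → -$666.96
  Jul: +$1,175.20 − $1,121.88 → -$613.64
  Aug: +$1,175.20 → $561.56
  Sep: +$1,175.20 → $1,736.76
  Oct: +$1,175.20 − $1,121.88 → $1,790.08
  Nov: +$1,175.20 → $2,965.28
  Dec: +$1,175.20 − $4,140.48 → $0.00
Lowest trial balance = -$666.96 (Jun)
Initial deposit = cushion − low point = $2,350.40 − (-$666.96) = $3,017.36

$3,017.36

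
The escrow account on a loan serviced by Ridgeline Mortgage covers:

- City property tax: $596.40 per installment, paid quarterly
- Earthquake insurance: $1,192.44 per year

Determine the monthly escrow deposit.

$298.17

City property tax: $596.40 × 4 = $2,385.60/yr
Earthquake insurance: $1,192.44/yr
Total annual escrow = $3,578.04
Monthly escrow = $3,578.04 / 12 = $298.17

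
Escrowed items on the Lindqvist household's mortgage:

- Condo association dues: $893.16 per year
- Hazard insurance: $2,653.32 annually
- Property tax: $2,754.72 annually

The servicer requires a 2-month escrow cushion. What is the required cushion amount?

$1,050.20

Condo association dues = $893.16 per year
Hazard insurance = $2,653.32 per year
Property tax = $2,754.72 per year
Total per year = $893.16 + $2,653.32 + $2,754.72 = $6,301.20
Per month = $6,301.20 ÷ 12 = $525.10
Cushion = 2 × $525.10 = $1,050.20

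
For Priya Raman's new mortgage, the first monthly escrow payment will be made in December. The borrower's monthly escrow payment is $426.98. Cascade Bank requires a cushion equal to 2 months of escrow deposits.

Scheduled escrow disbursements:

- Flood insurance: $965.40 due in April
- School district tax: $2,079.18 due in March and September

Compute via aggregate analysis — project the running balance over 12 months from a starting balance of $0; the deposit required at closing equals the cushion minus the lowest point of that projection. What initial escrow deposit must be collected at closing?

$1,763.64

Cushion = 2 × $426.98 = $853.96
Trial balance (start $0, +$426.98 each month, − disbursements):
  Dec: +$426.98 → $426.98
  Jan: +$426.98 → $853.96
  Feb: +$426.98 → $1,280.94
  Mar: +$426.98 − $2,079.18 → -$371.26
  Apr: +$426.98 − $965.40 → -$909.68
  May: +$426.98 → -$482.70
  Jun: +$426.98 → -$55.72
  Jul: +$426.98 → $371.26
  Aug: +$426.98 → $798.24
  Sep: +$426.98 − $2,079.18 → -$853.96
  Oct: +$426.98 → -$426.98
  Nov: +$426.98 → $0.00
Lowest trial balance = -$909.68 (Apr)
Initial deposit = cushion − low point = $853.96 − (-$909.68) = $1,763.64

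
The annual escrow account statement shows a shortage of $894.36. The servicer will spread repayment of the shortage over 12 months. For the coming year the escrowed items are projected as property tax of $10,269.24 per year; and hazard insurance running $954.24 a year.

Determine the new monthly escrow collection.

Property tax: $10,269.24
Hazard insurance: $954.24
Total annual escrow = $11,223.48
Monthly = $11,223.48 / 12 = $935.29
Monthly shortage recovery: $894.36 / 12 = $74.53
New monthly escrow = $935.29 + $74.53 = $1,009.82

$1,009.82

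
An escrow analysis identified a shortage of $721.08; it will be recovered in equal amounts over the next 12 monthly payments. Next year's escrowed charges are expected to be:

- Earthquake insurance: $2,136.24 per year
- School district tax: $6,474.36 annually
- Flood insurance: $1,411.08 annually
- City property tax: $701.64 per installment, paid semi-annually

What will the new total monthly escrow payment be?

Earthquake insurance = $2,136.24 annually
School district tax = $6,474.36 annually
Flood insurance = $1,411.08 annually
City property tax = $701.64 × 2 = $1,403.28 annually
Annual escrow total = $2,136.24 + $6,474.36 + $1,411.08 + $1,403.28 = $11,424.96
Monthly = $11,424.96 / 12 = $952.08
Monthly shortage recovery: $721.08 / 12 = $60.09
Adjusted monthly = $952.08 + $60.09 = $1,012.17

$1,012.17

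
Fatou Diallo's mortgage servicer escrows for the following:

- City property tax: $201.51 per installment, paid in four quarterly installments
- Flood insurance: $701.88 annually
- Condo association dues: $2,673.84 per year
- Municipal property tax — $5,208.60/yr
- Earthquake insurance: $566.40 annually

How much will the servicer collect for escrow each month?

City property tax: $201.51 × 4 = $806.04/yr
Flood insurance: $701.88/yr
Condo association dues: $2,673.84/yr
Municipal property tax: $5,208.60/yr
Earthquake insurance: $566.40/yr
Yearly total = $806.04 + $701.88 + $2,673.84 + $5,208.60 + $566.40 = $9,956.76
Base monthly escrow = $9,956.76 / 12 = $829.73

$829.73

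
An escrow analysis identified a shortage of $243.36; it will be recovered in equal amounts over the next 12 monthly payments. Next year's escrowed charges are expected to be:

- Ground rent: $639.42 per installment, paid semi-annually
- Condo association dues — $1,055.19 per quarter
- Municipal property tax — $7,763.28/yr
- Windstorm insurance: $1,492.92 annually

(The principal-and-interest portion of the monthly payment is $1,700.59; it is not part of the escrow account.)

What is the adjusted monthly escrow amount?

$1,249.93

Ground rent = $639.42 × 2 = $1,278.84 per year
Condo association dues = $1,055.19 × 4 = $4,220.76 per year
Municipal property tax = $7,763.28 per year
Windstorm insurance = $1,492.92 per year
Total annual escrow = $1,278.84 + $4,220.76 + $7,763.28 + $1,492.92 = $14,755.80
Per month = $14,755.80 ÷ 12 = $1,229.65
Shortage spread = $243.36 ÷ 12 = $20.28/mo
Adjusted monthly = $1,229.65 + $20.28 = $1,249.93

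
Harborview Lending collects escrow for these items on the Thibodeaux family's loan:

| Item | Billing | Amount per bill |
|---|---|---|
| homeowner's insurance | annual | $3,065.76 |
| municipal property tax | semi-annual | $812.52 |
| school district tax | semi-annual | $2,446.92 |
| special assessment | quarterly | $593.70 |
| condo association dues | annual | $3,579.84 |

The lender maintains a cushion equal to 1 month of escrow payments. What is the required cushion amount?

$1,294.94

Homeowner's insurance — $3,065.76 annually
Municipal property tax — $812.52 × 2 = $1,625.04 annually
School district tax — $2,446.92 × 2 = $4,893.84 annually
Special assessment — $593.70 × 4 = $2,374.80 annually
Condo association dues — $3,579.84 annually
Yearly total = $15,539.28
Per month = $15,539.28 ÷ 12 = $1,294.94
Required cushion = 1 × $1,294.94 = $1,294.94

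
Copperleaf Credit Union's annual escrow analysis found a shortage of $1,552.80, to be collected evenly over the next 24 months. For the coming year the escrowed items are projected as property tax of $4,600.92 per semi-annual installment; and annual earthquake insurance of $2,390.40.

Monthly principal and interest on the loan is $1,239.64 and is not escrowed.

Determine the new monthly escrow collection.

$1,030.72

Property tax — $4,600.92 × 2 = $9,201.84/yr
Earthquake insurance — $2,390.40/yr
Annual escrow total = $9,201.84 + $2,390.40 = $11,592.24
Monthly escrow = $11,592.24 / 12 = $966.02
Monthly shortage recovery: $1,552.80 / 24 = $64.70
New monthly escrow = $966.02 + $64.70 = $1,030.72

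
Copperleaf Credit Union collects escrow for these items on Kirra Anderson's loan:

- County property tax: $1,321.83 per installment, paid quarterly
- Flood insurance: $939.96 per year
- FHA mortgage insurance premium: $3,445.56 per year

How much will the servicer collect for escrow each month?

County property tax: $1,321.83 × 4 = $5,287.32 per year
Flood insurance: $939.96 per year
FHA mortgage insurance premium: $3,445.56 per year
Total per year = $5,287.32 + $939.96 + $3,445.56 = $9,672.84
Monthly escrow = $9,672.84 / 12 = $806.07

$806.07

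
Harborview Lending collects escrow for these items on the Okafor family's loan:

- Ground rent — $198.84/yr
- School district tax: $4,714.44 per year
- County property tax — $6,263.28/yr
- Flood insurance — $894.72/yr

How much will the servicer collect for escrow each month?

Ground rent = $198.84
School district tax = $4,714.44
County property tax = $6,263.28
Flood insurance = $894.72
Yearly total = $198.84 + $4,714.44 + $6,263.28 + $894.72 = $12,071.28
Per month = $12,071.28 / 12 = $1,005.94

$1,005.94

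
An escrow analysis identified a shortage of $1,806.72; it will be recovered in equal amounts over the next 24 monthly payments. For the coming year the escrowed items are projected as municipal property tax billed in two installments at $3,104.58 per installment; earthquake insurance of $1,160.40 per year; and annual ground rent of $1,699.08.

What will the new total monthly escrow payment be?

Municipal property tax: $3,104.58 × 2 = $6,209.16 annually
Earthquake insurance: $1,160.40 annually
Ground rent: $1,699.08 annually
Combined annual = $9,068.64
Per month = $9,068.64 / 12 = $755.72
Shortage per month = $1,806.72 / 24 = $75.28
Adjusted monthly = $755.72 + $75.28 = $831.00

$831.00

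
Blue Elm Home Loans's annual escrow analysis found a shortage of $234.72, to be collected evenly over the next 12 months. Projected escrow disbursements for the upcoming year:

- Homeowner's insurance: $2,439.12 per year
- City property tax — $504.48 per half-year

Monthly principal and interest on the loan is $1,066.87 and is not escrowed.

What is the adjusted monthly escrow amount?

Homeowner's insurance — $2,439.12/yr
City property tax — $504.48 × 2 = $1,008.96/yr
Annual escrow total = $2,439.12 + $1,008.96 = $3,448.08
Base monthly escrow = $3,448.08 / 12 = $287.34
Shortage spread = $234.72 / 12 = $19.56/mo
New monthly escrow = $287.34 + $19.56 = $306.90

$306.90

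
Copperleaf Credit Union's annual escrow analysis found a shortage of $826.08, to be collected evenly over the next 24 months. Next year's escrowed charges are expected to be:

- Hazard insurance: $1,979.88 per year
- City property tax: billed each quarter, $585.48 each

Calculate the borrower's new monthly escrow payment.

Hazard insurance = $1,979.88 annually
City property tax = $585.48 × 4 = $2,341.92 annually
Total annual escrow = $4,321.80
Monthly = $4,321.80 / 12 = $360.15
Monthly shortage recovery: $826.08 / 24 = $34.42
New monthly escrow = $360.15 + $34.42 = $394.57

$394.57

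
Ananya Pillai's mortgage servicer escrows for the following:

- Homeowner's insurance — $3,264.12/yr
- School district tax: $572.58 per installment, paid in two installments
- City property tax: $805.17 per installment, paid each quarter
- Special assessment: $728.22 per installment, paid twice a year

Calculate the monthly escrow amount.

$757.20

Homeowner's insurance = $3,264.12 annually
School district tax = $572.58 × 2 = $1,145.16 annually
City property tax = $805.17 × 4 = $3,220.68 annually
Special assessment = $728.22 × 2 = $1,456.44 annually
Total annual escrow = $9,086.40
Per month = $9,086.40 / 12 = $757.20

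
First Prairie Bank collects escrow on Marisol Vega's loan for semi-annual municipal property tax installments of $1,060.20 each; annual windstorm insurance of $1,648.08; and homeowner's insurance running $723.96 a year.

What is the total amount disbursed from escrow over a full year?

$4,492.44

Municipal property tax — $1,060.20 × 2 = $2,120.40 per year
Windstorm insurance — $1,648.08 per year
Homeowner's insurance — $723.96 per year
Yearly total = $2,120.40 + $1,648.08 + $723.96 = $4,492.44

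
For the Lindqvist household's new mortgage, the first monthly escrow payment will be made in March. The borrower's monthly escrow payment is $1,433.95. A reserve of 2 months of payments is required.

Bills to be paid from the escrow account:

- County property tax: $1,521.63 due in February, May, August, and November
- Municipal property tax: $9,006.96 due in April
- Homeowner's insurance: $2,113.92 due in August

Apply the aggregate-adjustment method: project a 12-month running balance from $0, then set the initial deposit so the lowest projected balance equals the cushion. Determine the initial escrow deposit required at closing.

$9,094.64

Cushion = 2 × $1,433.95 = $2,867.90
Trial balance (start $0, +$1,433.95 each month, − disbursements):
  Mar: +$1,433.95 → $1,433.95
  Apr: +$1,433.95 − $9,006.96 → -$6,139.06
  May: +$1,433.95 − $1,521.63 → -$6,226.74
  Jun: +$1,433.95 → -$4,792.79
  Jul: +$1,433.95 → -$3,358.84
  Aug: +$1,433.95 − $3,635.55 → -$5,560.44
  Sep: +$1,433.95 → -$4,126.49
  Oct: +$1,433.95 → -$2,692.54
  Nov: +$1,433.95 − $1,521.63 → -$2,780.22
  Dec: +$1,433.95 → -$1,346.27
  Jan: +$1,433.95 → $87.68
  Feb: +$1,433.95 − $1,521.63 → $0.00
Lowest trial balance = -$6,226.74 (May)
Initial deposit = cushion − low point = $2,867.90 − (-$6,226.74) = $9,094.64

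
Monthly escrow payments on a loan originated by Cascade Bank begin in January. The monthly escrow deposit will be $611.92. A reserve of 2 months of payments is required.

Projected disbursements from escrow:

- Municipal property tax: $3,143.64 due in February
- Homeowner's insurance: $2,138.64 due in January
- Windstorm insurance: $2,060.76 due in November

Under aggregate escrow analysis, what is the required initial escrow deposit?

Cushion = 2 × $611.92 = $1,223.84
Trial balance (start $0, +$611.92 each month, − disbursements):
  Jan: +$611.92 − $2,138.64 → -$1,526.72
  Feb: +$611.92 − $3,143.64 → -$4,058.44
  Mar: +$611.92 → -$3,446.52
  Apr: +$611.92 → -$2,834.60
  May: +$611.92 → -$2,222.68
  Jun: +$611.92 → -$1,610.76
  Jul: +$611.92 → -$998.84
  Aug: +$611.92 → -$386.92
  Sep: +$611.92 → $225.00
  Oct: +$611.92 → $836.92
  Nov: +$611.92 − $2,060.76 → -$611.92
  Dec: +$611.92 → $0.00
Lowest trial balance = -$4,058.44 (Feb)
Initial deposit = cushion − low point = $1,223.84 − (-$4,058.44) = $5,282.28

$5,282.28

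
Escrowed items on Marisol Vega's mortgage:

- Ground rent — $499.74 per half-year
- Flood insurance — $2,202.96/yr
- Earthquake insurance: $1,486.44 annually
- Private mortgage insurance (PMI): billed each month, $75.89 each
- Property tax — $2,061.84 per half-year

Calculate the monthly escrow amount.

Ground rent — $499.74 × 2 = $999.48
Flood insurance — $2,202.96
Earthquake insurance — $1,486.44
Private mortgage insurance (PMI) — $75.89 × 12 = $910.68
Property tax — $2,061.84 × 2 = $4,123.68
Total annual escrow = $999.48 + $2,202.96 + $1,486.44 + $910.68 + $4,123.68 = $9,723.24
Monthly escrow = $9,723.24 / 12 = $810.27

$810.27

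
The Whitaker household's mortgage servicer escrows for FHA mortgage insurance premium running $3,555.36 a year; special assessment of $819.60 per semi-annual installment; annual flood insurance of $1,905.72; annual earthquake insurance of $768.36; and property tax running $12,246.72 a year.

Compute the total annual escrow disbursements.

$20,115.36

FHA mortgage insurance premium = $3,555.36 annually
Special assessment = $819.60 × 2 = $1,639.20 annually
Flood insurance = $1,905.72 annually
Earthquake insurance = $768.36 annually
Property tax = $12,246.72 annually
Annual escrow total = $3,555.36 + $1,639.20 + $1,905.72 + $768.36 + $12,246.72 = $20,115.36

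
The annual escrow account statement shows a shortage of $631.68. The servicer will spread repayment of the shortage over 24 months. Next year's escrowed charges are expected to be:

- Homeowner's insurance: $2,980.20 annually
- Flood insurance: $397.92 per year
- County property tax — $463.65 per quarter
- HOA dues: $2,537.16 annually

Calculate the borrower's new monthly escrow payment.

$673.81

Homeowner's insurance = $2,980.20/yr
Flood insurance = $397.92/yr
County property tax = $463.65 × 4 = $1,854.60/yr
HOA dues = $2,537.16/yr
Yearly total = $7,769.88
Monthly = $7,769.88 ÷ 12 = $647.49
Shortage per month = $631.68 / 24 = $26.32
Adjusted monthly = $647.49 + $26.32 = $673.81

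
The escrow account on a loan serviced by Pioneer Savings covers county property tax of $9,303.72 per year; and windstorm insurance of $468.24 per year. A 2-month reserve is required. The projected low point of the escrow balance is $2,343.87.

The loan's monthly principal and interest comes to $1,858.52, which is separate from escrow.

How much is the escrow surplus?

County property tax: $9,303.72/yr
Windstorm insurance: $468.24/yr
Total annual escrow = $9,771.96
Monthly = $9,771.96 / 12 = $814.33
Cushion = 2 × $814.33 = $1,628.66
Surplus = $2,343.87 − $1,628.66 = $715.21

$715.21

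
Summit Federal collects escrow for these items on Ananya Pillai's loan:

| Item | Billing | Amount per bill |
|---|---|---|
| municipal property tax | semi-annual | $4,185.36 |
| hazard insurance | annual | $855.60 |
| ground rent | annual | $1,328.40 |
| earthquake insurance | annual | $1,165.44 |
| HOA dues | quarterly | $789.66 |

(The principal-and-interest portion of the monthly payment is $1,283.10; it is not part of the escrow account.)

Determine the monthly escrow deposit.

$1,239.90

Municipal property tax = $4,185.36 × 2 = $8,370.72 annually
Hazard insurance = $855.60 annually
Ground rent = $1,328.40 annually
Earthquake insurance = $1,165.44 annually
HOA dues = $789.66 × 4 = $3,158.64 annually
Total per year = $14,878.80
Monthly escrow = $14,878.80 ÷ 12 = $1,239.90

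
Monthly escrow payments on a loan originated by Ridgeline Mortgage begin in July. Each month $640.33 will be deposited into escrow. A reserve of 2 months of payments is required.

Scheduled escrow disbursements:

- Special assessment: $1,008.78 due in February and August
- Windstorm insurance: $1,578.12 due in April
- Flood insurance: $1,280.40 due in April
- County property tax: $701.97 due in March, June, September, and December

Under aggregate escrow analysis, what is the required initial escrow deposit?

$1,859.35

Cushion = 2 × $640.33 = $1,280.66
Trial balance (start $0, +$640.33 each month, − disbursements):
  Jul: +$640.33 → $640.33
  Aug: +$640.33 − $1,008.78 → $271.88
  Sep: +$640.33 − $701.97 → $210.24
  Oct: +$640.33 → $850.57
  Nov: +$640.33 → $1,490.90
  Dec: +$640.33 − $701.97 → $1,429.26
  Jan: +$640.33 → $2,069.59
  Feb: +$640.33 − $1,008.78 → $1,701.14
  Mar: +$640.33 − $701.97 → $1,639.50
  Apr: +$640.33 − $2,858.52 → -$578.69
  May: +$640.33 → $61.64
  Jun: +$640.33 − $701.97 → $0.00
Lowest trial balance = -$578.69 (Apr)
Initial deposit = cushion − low point = $1,280.66 − (-$578.69) = $1,859.35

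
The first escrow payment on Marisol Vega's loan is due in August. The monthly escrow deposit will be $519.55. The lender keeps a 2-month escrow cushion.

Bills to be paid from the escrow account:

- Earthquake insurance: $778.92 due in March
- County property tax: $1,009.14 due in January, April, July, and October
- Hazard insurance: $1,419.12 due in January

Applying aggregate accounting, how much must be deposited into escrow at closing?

Cushion = 2 × $519.55 = $1,039.10
Trial balance (start $0, +$519.55 each month, − disbursements):
  Aug: +$519.55 → $519.55
  Sep: +$519.55 → $1,039.10
  Oct: +$519.55 − $1,009.14 → $549.51
  Nov: +$519.55 → $1,069.06
  Dec: +$519.55 → $1,588.61
  Jan: +$519.55 − $2,428.26 → -$320.10
  Feb: +$519.55 → $199.45
  Mar: +$519.55 − $778.92 → -$59.92
  Apr: +$519.55 − $1,009.14 → -$549.51
  May: +$519.55 → -$29.96
  Jun: +$519.55 → $489.59
  Jul: +$519.55 − $1,009.14 → $0.00
Lowest trial balance = -$549.51 (Apr)
Initial deposit = cushion − low point = $1,039.10 − (-$549.51) = $1,588.61

$1,588.61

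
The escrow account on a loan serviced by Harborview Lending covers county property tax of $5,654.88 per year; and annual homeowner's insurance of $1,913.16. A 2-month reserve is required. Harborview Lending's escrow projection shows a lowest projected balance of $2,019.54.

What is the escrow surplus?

County property tax: $5,654.88/yr
Homeowner's insurance: $1,913.16/yr
Total per year = $7,568.04
Per month = $7,568.04 / 12 = $630.67
Required reserve = 2 × $630.67 = $1,261.34
Surplus = $2,019.54 − $1,261.34 = $758.20

$758.20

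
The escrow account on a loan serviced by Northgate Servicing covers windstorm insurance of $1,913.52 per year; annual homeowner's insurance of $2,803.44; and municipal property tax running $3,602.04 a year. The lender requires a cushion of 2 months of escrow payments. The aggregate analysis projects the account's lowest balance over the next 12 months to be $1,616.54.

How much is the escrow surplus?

$230.04

Windstorm insurance: $1,913.52
Homeowner's insurance: $2,803.44
Municipal property tax: $3,602.04
Annual escrow total = $8,319.00
Base monthly escrow = $8,319.00 / 12 = $693.25
Cushion = 2 × $693.25 = $1,386.50
Surplus = $1,616.54 − $1,386.50 = $230.04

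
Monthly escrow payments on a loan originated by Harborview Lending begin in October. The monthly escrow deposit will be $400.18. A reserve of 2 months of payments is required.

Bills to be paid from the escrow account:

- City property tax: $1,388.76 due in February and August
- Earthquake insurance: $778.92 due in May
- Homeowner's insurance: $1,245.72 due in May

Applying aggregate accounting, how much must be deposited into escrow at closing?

Cushion = 2 × $400.18 = $800.36
Trial balance (start $0, +$400.18 each month, − disbursements):
  Oct: +$400.18 → $400.18
  Nov: +$400.18 → $800.36
  Dec: +$400.18 → $1,200.54
  Jan: +$400.18 → $1,600.72
  Feb: +$400.18 − $1,388.76 → $612.14
  Mar: +$400.18 → $1,012.32
  Apr: +$400.18 → $1,412.50
  May: +$400.18 − $2,024.64 → -$211.96
  Jun: +$400.18 → $188.22
  Jul: +$400.18 → $588.40
  Aug: +$400.18 − $1,388.76 → -$400.18
  Sep: +$400.18 → $0.00
Lowest trial balance = -$400.18 (Aug)
Initial deposit = cushion − low point = $800.36 − (-$400.18) = $1,200.54

$1,200.54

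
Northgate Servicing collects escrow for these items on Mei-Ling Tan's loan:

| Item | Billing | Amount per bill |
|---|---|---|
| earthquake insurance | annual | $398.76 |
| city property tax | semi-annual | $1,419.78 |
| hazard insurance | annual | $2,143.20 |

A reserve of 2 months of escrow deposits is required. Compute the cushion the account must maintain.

Earthquake insurance — $398.76/yr
City property tax — $1,419.78 × 2 = $2,839.56/yr
Hazard insurance — $2,143.20/yr
Combined annual = $5,381.52
Monthly escrow = $5,381.52 ÷ 12 = $448.46
Cushion = 2 × $448.46 = $896.92

$896.92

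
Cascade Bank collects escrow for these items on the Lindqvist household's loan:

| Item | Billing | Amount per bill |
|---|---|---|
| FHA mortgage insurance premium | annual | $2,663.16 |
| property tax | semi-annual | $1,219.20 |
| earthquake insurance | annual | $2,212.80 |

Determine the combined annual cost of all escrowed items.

$7,314.36

FHA mortgage insurance premium — $2,663.16
Property tax — $1,219.20 × 2 = $2,438.40
Earthquake insurance — $2,212.80
Yearly total = $2,663.16 + $2,438.40 + $2,212.80 = $7,314.36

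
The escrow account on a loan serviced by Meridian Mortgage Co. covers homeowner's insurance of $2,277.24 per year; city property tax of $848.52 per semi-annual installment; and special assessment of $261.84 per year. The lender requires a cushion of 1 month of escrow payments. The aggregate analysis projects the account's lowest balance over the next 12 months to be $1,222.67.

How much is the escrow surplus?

$869.66

Homeowner's insurance — $2,277.24 per year
City property tax — $848.52 × 2 = $1,697.04 per year
Special assessment — $261.84 per year
Total annual escrow = $2,277.24 + $1,697.04 + $261.84 = $4,236.12
Per month = $4,236.12 ÷ 12 = $353.01
Required cushion = 1 × $353.01 = $353.01
Surplus = $1,222.67 − $353.01 = $869.66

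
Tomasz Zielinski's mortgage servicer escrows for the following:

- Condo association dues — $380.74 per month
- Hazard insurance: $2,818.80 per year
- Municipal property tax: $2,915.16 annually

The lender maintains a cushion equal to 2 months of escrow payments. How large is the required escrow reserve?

$1,717.14

Condo association dues — $380.74 × 12 = $4,568.88
Hazard insurance — $2,818.80
Municipal property tax — $2,915.16
Annual escrow total = $10,302.84
Base monthly escrow = $10,302.84 / 12 = $858.57
Required cushion = 2 × $858.57 = $1,717.14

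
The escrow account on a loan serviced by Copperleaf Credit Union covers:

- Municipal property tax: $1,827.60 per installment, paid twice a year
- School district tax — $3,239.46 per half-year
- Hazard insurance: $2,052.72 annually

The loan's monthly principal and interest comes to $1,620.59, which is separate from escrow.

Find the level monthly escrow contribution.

Municipal property tax — $1,827.60 × 2 = $3,655.20/yr
School district tax — $3,239.46 × 2 = $6,478.92/yr
Hazard insurance — $2,052.72/yr
Yearly total = $3,655.20 + $6,478.92 + $2,052.72 = $12,186.84
Monthly escrow = $12,186.84 ÷ 12 = $1,015.57

$1,015.57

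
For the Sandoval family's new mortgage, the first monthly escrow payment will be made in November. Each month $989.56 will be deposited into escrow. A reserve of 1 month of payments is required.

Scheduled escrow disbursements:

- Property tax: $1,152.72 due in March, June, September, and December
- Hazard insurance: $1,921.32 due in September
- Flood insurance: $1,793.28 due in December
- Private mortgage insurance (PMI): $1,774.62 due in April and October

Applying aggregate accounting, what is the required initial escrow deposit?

$1,956.44

Cushion = 1 × $989.56 = $989.56
Trial balance (start $0, +$989.56 each month, − disbursements):
  Nov: +$989.56 → $989.56
  Dec: +$989.56 − $2,946.00 → -$966.88
  Jan: +$989.56 → $22.68
  Feb: +$989.56 → $1,012.24
  Mar: +$989.56 − $1,152.72 → $849.08
  Apr: +$989.56 − $1,774.62 → $64.02
  May: +$989.56 → $1,053.58
  Jun: +$989.56 − $1,152.72 → $890.42
  Jul: +$989.56 → $1,879.98
  Aug: +$989.56 → $2,869.54
  Sep: +$989.56 − $3,074.04 → $785.06
  Oct: +$989.56 − $1,774.62 → $0.00
Lowest trial balance = -$966.88 (Dec)
Initial deposit = cushion − low point = $989.56 − (-$966.88) = $1,956.44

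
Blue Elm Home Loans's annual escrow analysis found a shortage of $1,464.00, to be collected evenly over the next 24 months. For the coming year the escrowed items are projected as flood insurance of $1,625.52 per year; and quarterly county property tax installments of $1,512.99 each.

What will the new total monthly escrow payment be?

Flood insurance: $1,625.52
County property tax: $1,512.99 × 4 = $6,051.96
Total per year = $1,625.52 + $6,051.96 = $7,677.48
Monthly = $7,677.48 ÷ 12 = $639.79
Shortage per month = $1,464.00 ÷ 24 = $61.00
Adjusted monthly = $639.79 + $61.00 = $700.79

$700.79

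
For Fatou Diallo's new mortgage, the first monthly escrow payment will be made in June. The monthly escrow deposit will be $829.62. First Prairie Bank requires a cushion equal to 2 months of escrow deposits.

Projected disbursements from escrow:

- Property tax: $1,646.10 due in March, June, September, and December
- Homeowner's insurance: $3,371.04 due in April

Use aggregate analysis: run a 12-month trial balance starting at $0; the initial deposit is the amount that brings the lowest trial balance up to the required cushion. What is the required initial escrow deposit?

$2,488.86

Cushion = 2 × $829.62 = $1,659.24
Trial balance (start $0, +$829.62 each month, − disbursements):
  Jun: +$829.62 − $1,646.10 → -$816.48
  Jul: +$829.62 → $13.14
  Aug: +$829.62 → $842.76
  Sep: +$829.62 − $1,646.10 → $26.28
  Oct: +$829.62 → $855.90
  Nov: +$829.62 → $1,685.52
  Dec: +$829.62 − $1,646.10 → $869.04
  Jan: +$829.62 → $1,698.66
  Feb: +$829.62 → $2,528.28
  Mar: +$829.62 − $1,646.10 → $1,711.80
  Apr: +$829.62 − $3,371.04 → -$829.62
  May: +$829.62 → $0.00
Lowest trial balance = -$829.62 (Apr)
Initial deposit = cushion − low point = $1,659.24 − (-$829.62) = $2,488.86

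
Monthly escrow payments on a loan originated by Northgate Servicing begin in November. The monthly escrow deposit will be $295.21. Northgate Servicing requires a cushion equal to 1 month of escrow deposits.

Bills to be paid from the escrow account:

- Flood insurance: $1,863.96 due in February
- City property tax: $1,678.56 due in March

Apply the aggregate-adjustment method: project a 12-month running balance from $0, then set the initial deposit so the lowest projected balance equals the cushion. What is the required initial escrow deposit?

Cushion = 1 × $295.21 = $295.21
Trial balance (start $0, +$295.21 each month, − disbursements):
  Nov: +$295.21 → $295.21
  Dec: +$295.21 → $590.42
  Jan: +$295.21 → $885.63
  Feb: +$295.21 − $1,863.96 → -$683.12
  Mar: +$295.21 − $1,678.56 → -$2,066.47
  Apr: +$295.21 → -$1,771.26
  May: +$295.21 → -$1,476.05
  Jun: +$295.21 → -$1,180.84
  Jul: +$295.21 → -$885.63
  Aug: +$295.21 → -$590.42
  Sep: +$295.21 → -$295.21
  Oct: +$295.21 → $0.00
Lowest trial balance = -$2,066.47 (Mar)
Initial deposit = cushion − low point = $295.21 − (-$2,066.47) = $2,361.68

$2,361.68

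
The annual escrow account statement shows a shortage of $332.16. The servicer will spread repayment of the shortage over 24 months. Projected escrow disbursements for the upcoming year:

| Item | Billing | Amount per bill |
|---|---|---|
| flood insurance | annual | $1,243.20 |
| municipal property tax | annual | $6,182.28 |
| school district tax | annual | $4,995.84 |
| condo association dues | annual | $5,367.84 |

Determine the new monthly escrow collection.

$1,496.27

Flood insurance: $1,243.20
Municipal property tax: $6,182.28
School district tax: $4,995.84
Condo association dues: $5,367.84
Yearly total = $17,789.16
Base monthly escrow = $17,789.16 / 12 = $1,482.43
Shortage spread = $332.16 ÷ 24 = $13.84/mo
Adjusted monthly = $1,482.43 + $13.84 = $1,496.27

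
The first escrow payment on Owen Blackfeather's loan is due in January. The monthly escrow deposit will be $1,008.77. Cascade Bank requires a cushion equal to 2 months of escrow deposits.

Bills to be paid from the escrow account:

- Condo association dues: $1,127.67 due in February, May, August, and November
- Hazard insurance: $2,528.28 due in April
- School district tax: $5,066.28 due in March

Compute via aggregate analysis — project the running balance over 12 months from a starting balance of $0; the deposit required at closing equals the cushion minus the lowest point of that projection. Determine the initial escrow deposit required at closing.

$6,823.59

Cushion = 2 × $1,008.77 = $2,017.54
Trial balance (start $0, +$1,008.77 each month, − disbursements):
  Jan: +$1,008.77 → $1,008.77
  Feb: +$1,008.77 − $1,127.67 → $889.87
  Mar: +$1,008.77 − $5,066.28 → -$3,167.64
  Apr: +$1,008.77 − $2,528.28 → -$4,687.15
  May: +$1,008.77 − $1,127.67 → -$4,806.05
  Jun: +$1,008.77 → -$3,797.28
  Jul: +$1,008.77 → -$2,788.51
  Aug: +$1,008.77 − $1,127.67 → -$2,907.41
  Sep: +$1,008.77 → -$1,898.64
  Oct: +$1,008.77 → -$889.87
  Nov: +$1,008.77 − $1,127.67 → -$1,008.77
  Dec: +$1,008.77 → $0.00
Lowest trial balance = -$4,806.05 (May)
Initial deposit = cushion − low point = $2,017.54 − (-$4,806.05) = $6,823.59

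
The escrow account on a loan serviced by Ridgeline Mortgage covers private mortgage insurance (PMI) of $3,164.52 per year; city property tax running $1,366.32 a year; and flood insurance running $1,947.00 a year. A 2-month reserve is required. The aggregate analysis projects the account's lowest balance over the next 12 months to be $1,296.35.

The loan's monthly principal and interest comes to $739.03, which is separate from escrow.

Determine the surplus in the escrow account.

Private mortgage insurance (PMI) — $3,164.52 annually
City property tax — $1,366.32 annually
Flood insurance — $1,947.00 annually
Yearly total = $3,164.52 + $1,366.32 + $1,947.00 = $6,477.84
Per month = $6,477.84 / 12 = $539.82
Required cushion = 2 × $539.82 = $1,079.64
Excess over cushion: $1,296.35 − $1,079.64 = $216.71

$216.71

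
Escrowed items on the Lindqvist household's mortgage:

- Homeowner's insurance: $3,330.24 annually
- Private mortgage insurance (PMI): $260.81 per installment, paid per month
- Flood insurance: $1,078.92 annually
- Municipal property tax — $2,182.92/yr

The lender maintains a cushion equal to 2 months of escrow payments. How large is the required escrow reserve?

Homeowner's insurance: $3,330.24/yr
Private mortgage insurance (PMI): $260.81 × 12 = $3,129.72/yr
Flood insurance: $1,078.92/yr
Municipal property tax: $2,182.92/yr
Total per year = $3,330.24 + $3,129.72 + $1,078.92 + $2,182.92 = $9,721.80
Monthly = $9,721.80 / 12 = $810.15
Cushion = 2 × $810.15 = $1,620.30

$1,620.30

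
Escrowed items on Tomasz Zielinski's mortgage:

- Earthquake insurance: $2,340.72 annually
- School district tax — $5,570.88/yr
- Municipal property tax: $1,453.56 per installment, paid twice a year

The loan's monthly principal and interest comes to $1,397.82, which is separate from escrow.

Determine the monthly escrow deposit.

Earthquake insurance — $2,340.72
School district tax — $5,570.88
Municipal property tax — $1,453.56 × 2 = $2,907.12
Total annual escrow = $10,818.72
Per month = $10,818.72 ÷ 12 = $901.56

$901.56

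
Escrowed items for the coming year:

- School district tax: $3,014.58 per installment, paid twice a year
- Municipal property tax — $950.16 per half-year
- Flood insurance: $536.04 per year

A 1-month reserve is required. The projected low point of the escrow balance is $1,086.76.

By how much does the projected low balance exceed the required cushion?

$381.30

School district tax: $3,014.58 × 2 = $6,029.16 annually
Municipal property tax: $950.16 × 2 = $1,900.32 annually
Flood insurance: $536.04 annually
Total annual escrow = $8,465.52
Monthly escrow = $8,465.52 ÷ 12 = $705.46
Cushion = 1 × $705.46 = $705.46
Surplus = $1,086.76 − $705.46 = $381.30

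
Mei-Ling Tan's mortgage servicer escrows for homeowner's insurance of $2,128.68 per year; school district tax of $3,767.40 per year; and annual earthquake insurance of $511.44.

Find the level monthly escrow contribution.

$533.96

Homeowner's insurance = $2,128.68
School district tax = $3,767.40
Earthquake insurance = $511.44
Yearly total = $2,128.68 + $3,767.40 + $511.44 = $6,407.52
Base monthly escrow = $6,407.52 / 12 = $533.96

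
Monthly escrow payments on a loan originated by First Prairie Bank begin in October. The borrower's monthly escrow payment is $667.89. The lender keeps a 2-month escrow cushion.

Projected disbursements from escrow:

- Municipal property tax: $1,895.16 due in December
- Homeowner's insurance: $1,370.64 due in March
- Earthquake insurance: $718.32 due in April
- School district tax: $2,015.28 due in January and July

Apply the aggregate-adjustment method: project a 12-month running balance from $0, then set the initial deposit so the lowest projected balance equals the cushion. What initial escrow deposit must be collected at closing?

$2,671.56

Cushion = 2 × $667.89 = $1,335.78
Trial balance (start $0, +$667.89 each month, − disbursements):
  Oct: +$667.89 → $667.89
  Nov: +$667.89 → $1,335.78
  Dec: +$667.89 − $1,895.16 → $108.51
  Jan: +$667.89 − $2,015.28 → -$1,238.88
  Feb: +$667.89 → -$570.99
  Mar: +$667.89 − $1,370.64 → -$1,273.74
  Apr: +$667.89 − $718.32 → -$1,324.17
  May: +$667.89 → -$656.28
  Jun: +$667.89 → $11.61
  Jul: +$667.89 − $2,015.28 → -$1,335.78
  Aug: +$667.89 → -$667.89
  Sep: +$667.89 → $0.00
Lowest trial balance = -$1,335.78 (Jul)
Initial deposit = cushion − low point = $1,335.78 − (-$1,335.78) = $2,671.56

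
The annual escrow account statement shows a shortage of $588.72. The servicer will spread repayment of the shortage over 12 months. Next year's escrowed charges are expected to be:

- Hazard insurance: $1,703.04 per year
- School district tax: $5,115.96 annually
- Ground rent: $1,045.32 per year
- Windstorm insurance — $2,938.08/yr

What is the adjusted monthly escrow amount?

$949.26

Hazard insurance = $1,703.04
School district tax = $5,115.96
Ground rent = $1,045.32
Windstorm insurance = $2,938.08
Yearly total = $10,802.40
Monthly escrow = $10,802.40 / 12 = $900.20
Shortage per month = $588.72 ÷ 12 = $49.06
Adjusted monthly = $900.20 + $49.06 = $949.26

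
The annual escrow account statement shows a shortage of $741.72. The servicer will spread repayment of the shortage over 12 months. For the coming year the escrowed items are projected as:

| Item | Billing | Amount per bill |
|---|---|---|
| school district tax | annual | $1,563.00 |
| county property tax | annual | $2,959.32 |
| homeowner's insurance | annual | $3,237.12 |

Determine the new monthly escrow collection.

$708.43

School district tax — $1,563.00 per year
County property tax — $2,959.32 per year
Homeowner's insurance — $3,237.12 per year
Annual escrow total = $1,563.00 + $2,959.32 + $3,237.12 = $7,759.44
Base monthly escrow = $7,759.44 ÷ 12 = $646.62
Shortage spread = $741.72 ÷ 12 = $61.81/mo
Adjusted monthly = $646.62 + $61.81 = $708.43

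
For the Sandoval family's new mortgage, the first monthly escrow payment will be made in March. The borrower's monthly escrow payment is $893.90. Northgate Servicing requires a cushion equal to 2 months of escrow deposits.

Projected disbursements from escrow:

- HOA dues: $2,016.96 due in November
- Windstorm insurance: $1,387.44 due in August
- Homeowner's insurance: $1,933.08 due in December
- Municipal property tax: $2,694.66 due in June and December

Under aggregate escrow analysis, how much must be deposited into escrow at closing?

Cushion = 2 × $893.90 = $1,787.80
Trial balance (start $0, +$893.90 each month, − disbursements):
  Mar: +$893.90 → $893.90
  Apr: +$893.90 → $1,787.80
  May: +$893.90 → $2,681.70
  Jun: +$893.90 − $2,694.66 → $880.94
  Jul: +$893.90 → $1,774.84
  Aug: +$893.90 − $1,387.44 → $1,281.30
  Sep: +$893.90 → $2,175.20
  Oct: +$893.90 → $3,069.10
  Nov: +$893.90 − $2,016.96 → $1,946.04
  Dec: +$893.90 − $4,627.74 → -$1,787.80
  Jan: +$893.90 → -$893.90
  Feb: +$893.90 → $0.00
Lowest trial balance = -$1,787.80 (Dec)
Initial deposit = cushion − low point = $1,787.80 − (-$1,787.80) = $3,575.60

$3,575.60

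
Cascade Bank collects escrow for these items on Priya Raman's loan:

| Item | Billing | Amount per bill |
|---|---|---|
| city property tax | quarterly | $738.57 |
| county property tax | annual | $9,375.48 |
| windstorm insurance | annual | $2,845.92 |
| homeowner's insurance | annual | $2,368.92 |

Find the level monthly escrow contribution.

$1,462.05

City property tax — $738.57 × 4 = $2,954.28 per year
County property tax — $9,375.48 per year
Windstorm insurance — $2,845.92 per year
Homeowner's insurance — $2,368.92 per year
Total annual escrow = $2,954.28 + $9,375.48 + $2,845.92 + $2,368.92 = $17,544.60
Base monthly escrow = $17,544.60 / 12 = $1,462.05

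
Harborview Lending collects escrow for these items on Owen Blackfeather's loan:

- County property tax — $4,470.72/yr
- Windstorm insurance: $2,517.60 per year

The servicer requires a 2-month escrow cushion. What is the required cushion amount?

County property tax — $4,470.72
Windstorm insurance — $2,517.60
Yearly total = $6,988.32
Per month = $6,988.32 / 12 = $582.36
Cushion = 2 × $582.36 = $1,164.72

$1,164.72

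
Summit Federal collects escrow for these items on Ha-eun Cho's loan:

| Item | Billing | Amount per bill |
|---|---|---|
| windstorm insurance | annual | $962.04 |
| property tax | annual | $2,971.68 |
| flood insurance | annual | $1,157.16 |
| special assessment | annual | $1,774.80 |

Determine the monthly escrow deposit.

Windstorm insurance = $962.04 per year
Property tax = $2,971.68 per year
Flood insurance = $1,157.16 per year
Special assessment = $1,774.80 per year
Total per year = $6,865.68
Monthly escrow = $6,865.68 ÷ 12 = $572.14

$572.14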